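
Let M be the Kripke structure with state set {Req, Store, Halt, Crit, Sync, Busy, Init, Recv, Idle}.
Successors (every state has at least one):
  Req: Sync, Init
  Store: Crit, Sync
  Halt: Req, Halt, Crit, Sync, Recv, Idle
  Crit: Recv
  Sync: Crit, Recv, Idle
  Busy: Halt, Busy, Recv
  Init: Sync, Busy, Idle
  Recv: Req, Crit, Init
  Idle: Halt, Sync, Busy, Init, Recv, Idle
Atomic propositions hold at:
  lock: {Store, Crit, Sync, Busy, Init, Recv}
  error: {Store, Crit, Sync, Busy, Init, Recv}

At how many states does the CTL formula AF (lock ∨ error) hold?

7

Sat(lock ∨ error) = {Store, Crit, Sync, Busy, Init, Recv}
AF (lock ∨ error): least fixpoint, start Z0 = {Store, Crit, Sync, Busy, Init, Recv}, add states with every successor in Z. Z1 = {Req, Store, Crit, Sync, Busy, Init, Recv}; fixed.
Sat(AF (lock ∨ error)) = {Req, Store, Crit, Sync, Busy, Init, Recv}
|Sat(AF (lock ∨ error))| = |{Req, Store, Crit, Sync, Busy, Init, Recv}| = 7.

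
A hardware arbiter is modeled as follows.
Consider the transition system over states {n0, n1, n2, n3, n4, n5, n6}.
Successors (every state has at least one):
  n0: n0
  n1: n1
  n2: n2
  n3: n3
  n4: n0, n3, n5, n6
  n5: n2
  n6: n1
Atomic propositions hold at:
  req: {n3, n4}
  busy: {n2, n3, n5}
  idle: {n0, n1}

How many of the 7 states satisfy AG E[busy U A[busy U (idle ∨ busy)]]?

5

Sat(idle ∨ busy) = {n0, n1, n2, n3, n5}
A[busy U (idle ∨ busy)]: least fixpoint, start Z0 = Sat((idle ∨ busy)) = {n0, n1, n2, n3, n5}, add states in Sat(busy) with every successor in Z. Already a fixed point.
Sat(A[busy U (idle ∨ busy)]) = {n0, n1, n2, n3, n5}
E[busy U A[busy U (idle ∨ busy)]]: least fixpoint, start Z0 = Sat(A[busy U (idle ∨ busy)]) = {n0, n1, n2, n3, n5}, add states in Sat(busy) with some successor in Z. Already a fixed point.
Sat(E[busy U A[busy U (idle ∨ busy)]]) = {n0, n1, n2, n3, n5}
AG E[busy U A[busy U (idle ∨ busy)]]: greatest fixpoint, start Z0 = {n0, n1, n2, n3, n5}, keep only states in Sat with every successor in Z. Already a fixed point.
Sat(AG E[busy U A[busy U (idle ∨ busy)]]) = {n0, n1, n2, n3, n5}
|Sat(AG E[busy U A[busy U (idle ∨ busy)]])| = |{n0, n1, n2, n3, n5}| = 5.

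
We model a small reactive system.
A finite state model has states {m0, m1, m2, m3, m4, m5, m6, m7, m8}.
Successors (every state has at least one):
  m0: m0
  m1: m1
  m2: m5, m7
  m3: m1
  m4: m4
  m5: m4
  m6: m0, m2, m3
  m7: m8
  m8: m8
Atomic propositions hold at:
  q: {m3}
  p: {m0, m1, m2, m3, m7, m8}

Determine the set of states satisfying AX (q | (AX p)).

Sat(AX p) = {s : every successor in {m0, m1, m2, m3, m7, m8}} = {m0, m1, m3, m6, m7, m8}
Sat(q | (AX p)) = {m0, m1, m3, m6, m7, m8}
Sat(AX (q | (AX p))) = {s : every successor in {m0, m1, m3, m6, m7, m8}} = {m0, m1, m3, m7, m8}

{m0, m1, m3, m7, m8}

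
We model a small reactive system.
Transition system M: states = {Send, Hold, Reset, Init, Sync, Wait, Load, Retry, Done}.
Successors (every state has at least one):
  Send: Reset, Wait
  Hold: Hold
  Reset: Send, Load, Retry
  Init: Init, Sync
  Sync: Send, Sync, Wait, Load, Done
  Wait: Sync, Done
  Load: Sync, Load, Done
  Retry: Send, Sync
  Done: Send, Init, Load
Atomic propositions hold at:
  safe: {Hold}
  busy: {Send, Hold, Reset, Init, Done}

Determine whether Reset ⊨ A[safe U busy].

A[safe U busy]: least fixpoint, start Z0 = Sat(busy) = {Send, Hold, Reset, Init, Done}, add states in Sat(safe) with every successor in Z. Already a fixed point.
Sat(A[safe U busy]) = {Send, Hold, Reset, Init, Done}
Reset ∈ Sat(A[safe U busy]) = {Send, Hold, Reset, Init, Done}, so the formula holds at Reset.

Yes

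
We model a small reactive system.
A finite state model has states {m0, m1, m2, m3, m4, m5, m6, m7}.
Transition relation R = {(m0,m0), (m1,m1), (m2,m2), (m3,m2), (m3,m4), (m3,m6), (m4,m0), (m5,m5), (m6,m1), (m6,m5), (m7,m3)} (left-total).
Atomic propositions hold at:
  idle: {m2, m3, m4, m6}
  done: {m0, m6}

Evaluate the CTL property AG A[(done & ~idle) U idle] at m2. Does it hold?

Sat(~idle) = {m0, m1, m5, m7}
Sat(done & ~idle) = {m0}
A[(done & ~idle) U idle]: least fixpoint, start Z0 = Sat(idle) = {m2, m3, m4, m6}, add states in Sat(done & ~idle) with every successor in Z. Already a fixed point.
Sat(A[(done & ~idle) U idle]) = {m2, m3, m4, m6}
AG A[(done & ~idle) U idle]: greatest fixpoint, start Z0 = {m2, m3, m4, m6}, keep only states in Sat with every successor in Z. Z1 = {m2, m3}; Z2 = {m2}; fixed.
Sat(AG A[(done & ~idle) U idle]) = {m2}
m2 ∈ Sat(AG A[(done & ~idle) U idle]) = {m2}, so the formula holds at m2.

Yes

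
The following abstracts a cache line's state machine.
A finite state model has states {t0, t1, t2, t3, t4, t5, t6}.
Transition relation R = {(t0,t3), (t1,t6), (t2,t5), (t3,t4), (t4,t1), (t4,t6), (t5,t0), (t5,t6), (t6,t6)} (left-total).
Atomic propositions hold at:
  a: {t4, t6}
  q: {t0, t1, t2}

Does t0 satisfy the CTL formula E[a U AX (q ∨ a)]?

No

Sat(q ∨ a) = {t0, t1, t2, t4, t6}
Sat(AX (q ∨ a)) = {s : every successor in {t0, t1, t2, t4, t6}} = {t1, t3, t4, t5, t6}
E[a U AX (q ∨ a)]: least fixpoint, start Z0 = Sat(AX (q ∨ a)) = {t1, t3, t4, t5, t6}, add states in Sat(a) with some successor in Z. Already a fixed point.
Sat(E[a U AX (q ∨ a)]) = {t1, t3, t4, t5, t6}
t0 ∉ Sat(E[a U AX (q ∨ a)]) = {t1, t3, t4, t5, t6}, so the formula does not hold at t0.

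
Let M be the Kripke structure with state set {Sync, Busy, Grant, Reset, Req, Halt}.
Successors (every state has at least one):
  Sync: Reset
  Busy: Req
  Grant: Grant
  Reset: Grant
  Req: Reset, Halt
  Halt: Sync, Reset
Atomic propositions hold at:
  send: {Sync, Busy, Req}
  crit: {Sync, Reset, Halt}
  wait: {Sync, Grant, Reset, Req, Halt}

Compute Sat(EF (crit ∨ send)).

Sat(crit ∨ send) = {Sync, Busy, Reset, Req, Halt}
EF (crit ∨ send): least fixpoint, start Z0 = {Sync, Busy, Reset, Req, Halt}, add states with some successor in Z. Already a fixed point.
Sat(EF (crit ∨ send)) = {Sync, Busy, Reset, Req, Halt}

{Sync, Busy, Reset, Req, Halt}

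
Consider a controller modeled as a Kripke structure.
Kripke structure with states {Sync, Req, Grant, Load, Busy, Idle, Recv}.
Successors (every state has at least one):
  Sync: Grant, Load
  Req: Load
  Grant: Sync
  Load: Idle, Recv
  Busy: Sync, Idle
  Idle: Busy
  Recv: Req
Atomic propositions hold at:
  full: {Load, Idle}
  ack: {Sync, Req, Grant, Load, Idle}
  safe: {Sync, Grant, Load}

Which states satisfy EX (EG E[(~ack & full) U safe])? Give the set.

Sat(~ack) = {Busy, Recv}
Sat(~ack & full) = ∅
E[(~ack & full) U safe]: least fixpoint, start Z0 = Sat(safe) = {Sync, Grant, Load}, add states in Sat(~ack & full) with some successor in Z. Already a fixed point.
Sat(E[(~ack & full) U safe]) = {Sync, Grant, Load}
EG E[(~ack & full) U safe]: greatest fixpoint, start Z0 = {Sync, Grant, Load}, keep only states in Sat with some successor in Z. Z1 = {Sync, Grant}; fixed.
Sat(EG E[(~ack & full) U safe]) = {Sync, Grant}
Sat(EX (EG E[(~ack & full) U safe])) = {s : some successor in {Sync, Grant}} = {Sync, Grant, Busy}

{Sync, Grant, Busy}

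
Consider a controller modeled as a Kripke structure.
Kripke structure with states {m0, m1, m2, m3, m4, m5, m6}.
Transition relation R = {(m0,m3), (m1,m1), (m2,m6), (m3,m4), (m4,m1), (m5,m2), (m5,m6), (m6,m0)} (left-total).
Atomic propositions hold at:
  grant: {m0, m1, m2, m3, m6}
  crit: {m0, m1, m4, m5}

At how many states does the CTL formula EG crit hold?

EG crit: greatest fixpoint, start Z0 = {m0, m1, m4, m5}, keep only states in Sat with some successor in Z. Z1 = {m1, m4}; fixed.
Sat(EG crit) = {m1, m4}
|Sat(EG crit)| = |{m1, m4}| = 2.

2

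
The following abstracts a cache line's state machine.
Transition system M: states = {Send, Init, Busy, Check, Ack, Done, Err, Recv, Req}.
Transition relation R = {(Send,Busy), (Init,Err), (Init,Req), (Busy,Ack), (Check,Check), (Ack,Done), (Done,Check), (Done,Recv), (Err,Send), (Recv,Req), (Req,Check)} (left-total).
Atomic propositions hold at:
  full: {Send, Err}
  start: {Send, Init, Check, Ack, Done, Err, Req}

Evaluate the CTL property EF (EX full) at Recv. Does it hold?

No

Sat(EX full) = {s : some successor in {Send, Err}} = {Init, Err}
EF (EX full): least fixpoint, start Z0 = {Init, Err}, add states with some successor in Z. Already a fixed point.
Sat(EF (EX full)) = {Init, Err}
Recv ∉ Sat(EF (EX full)) = {Init, Err}, so the formula does not hold at Recv.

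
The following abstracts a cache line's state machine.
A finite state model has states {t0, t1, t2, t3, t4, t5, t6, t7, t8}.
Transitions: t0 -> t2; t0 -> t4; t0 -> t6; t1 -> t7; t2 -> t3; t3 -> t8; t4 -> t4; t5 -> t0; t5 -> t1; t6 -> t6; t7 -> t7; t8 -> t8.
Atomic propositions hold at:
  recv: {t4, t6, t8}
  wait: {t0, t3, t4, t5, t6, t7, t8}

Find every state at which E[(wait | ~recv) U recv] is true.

{t0, t2, t3, t4, t5, t6, t8}

Sat(~recv) = {t0, t1, t2, t3, t5, t7}
Sat(wait | ~recv) = {t0, t1, t2, t3, t4, t5, t6, t7, t8}
E[(wait | ~recv) U recv]: least fixpoint, start Z0 = Sat(recv) = {t4, t6, t8}, add states in Sat(wait | ~recv) with some successor in Z. Z1 = {t0, t3, t4, t6, t8}; Z2 = {t0, t2, t3, t4, t5, t6, t8}; fixed.
Sat(E[(wait | ~recv) U recv]) = {t0, t2, t3, t4, t5, t6, t8}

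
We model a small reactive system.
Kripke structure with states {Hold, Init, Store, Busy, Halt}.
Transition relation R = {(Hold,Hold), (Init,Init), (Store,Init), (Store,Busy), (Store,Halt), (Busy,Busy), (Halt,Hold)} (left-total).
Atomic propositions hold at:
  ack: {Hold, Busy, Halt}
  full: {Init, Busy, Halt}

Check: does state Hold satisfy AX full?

No

Sat(AX full) = {s : every successor in {Init, Busy, Halt}} = {Init, Store, Busy}
Hold ∉ Sat(AX full) = {Init, Store, Busy}, so the formula does not hold at Hold.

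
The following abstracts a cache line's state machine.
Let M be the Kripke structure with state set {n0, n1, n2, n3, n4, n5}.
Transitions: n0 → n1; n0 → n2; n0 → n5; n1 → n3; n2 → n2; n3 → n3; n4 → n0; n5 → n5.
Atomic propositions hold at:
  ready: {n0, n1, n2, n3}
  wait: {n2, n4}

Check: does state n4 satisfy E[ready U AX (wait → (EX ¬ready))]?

Sat(¬ready) = {n4, n5}
Sat(EX ¬ready) = {s : some successor in {n4, n5}} = {n0, n5}
Sat(wait → (EX ¬ready)) = {n0, n1, n3, n5}
Sat(AX (wait → (EX ¬ready))) = {s : every successor in {n0, n1, n3, n5}} = {n1, n3, n4, n5}
E[ready U AX (wait → (EX ¬ready))]: least fixpoint, start Z0 = Sat(AX (wait → (EX ¬ready))) = {n1, n3, n4, n5}, add states in Sat(ready) with some successor in Z. Z1 = {n0, n1, n3, n4, n5}; fixed.
Sat(E[ready U AX (wait → (EX ¬ready))]) = {n0, n1, n3, n4, n5}
n4 ∈ Sat(E[ready U AX (wait → (EX ¬ready))]) = {n0, n1, n3, n4, n5}, so the formula holds at n4.

Yes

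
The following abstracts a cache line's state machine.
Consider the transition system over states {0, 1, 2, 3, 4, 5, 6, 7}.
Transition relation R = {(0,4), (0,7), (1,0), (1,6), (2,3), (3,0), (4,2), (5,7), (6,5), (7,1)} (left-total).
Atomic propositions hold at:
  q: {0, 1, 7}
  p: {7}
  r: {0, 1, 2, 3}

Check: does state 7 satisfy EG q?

EG q: greatest fixpoint, start Z0 = {0, 1, 7}, keep only states in Sat with some successor in Z. Already a fixed point.
Sat(EG q) = {0, 1, 7}
7 ∈ Sat(EG q) = {0, 1, 7}, so the formula holds at 7.

Yes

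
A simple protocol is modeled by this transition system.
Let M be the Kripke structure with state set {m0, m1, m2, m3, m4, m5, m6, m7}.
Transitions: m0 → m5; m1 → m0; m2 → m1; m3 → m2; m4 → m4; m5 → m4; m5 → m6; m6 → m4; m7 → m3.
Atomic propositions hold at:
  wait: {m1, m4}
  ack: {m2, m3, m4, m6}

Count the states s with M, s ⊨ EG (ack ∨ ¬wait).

Sat(¬wait) = {m0, m2, m3, m5, m6, m7}
Sat(ack ∨ ¬wait) = {m0, m2, m3, m4, m5, m6, m7}
EG (ack ∨ ¬wait): greatest fixpoint, start Z0 = {m0, m2, m3, m4, m5, m6, m7}, keep only states in Sat with some successor in Z. Z1 = {m0, m3, m4, m5, m6, m7}; Z2 = {m0, m4, m5, m6, m7}; Z3 = {m0, m4, m5, m6}; fixed.
Sat(EG (ack ∨ ¬wait)) = {m0, m4, m5, m6}
|Sat(EG (ack ∨ ¬wait))| = |{m0, m4, m5, m6}| = 4.

4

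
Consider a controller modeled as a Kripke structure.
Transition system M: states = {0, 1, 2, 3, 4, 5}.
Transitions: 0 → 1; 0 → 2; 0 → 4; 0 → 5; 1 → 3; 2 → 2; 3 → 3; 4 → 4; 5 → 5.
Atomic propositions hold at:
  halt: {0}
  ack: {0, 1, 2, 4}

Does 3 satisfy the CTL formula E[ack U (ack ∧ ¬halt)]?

No

Sat(¬halt) = {1, 2, 3, 4, 5}
Sat(ack ∧ ¬halt) = {1, 2, 4}
E[ack U (ack ∧ ¬halt)]: least fixpoint, start Z0 = Sat((ack ∧ ¬halt)) = {1, 2, 4}, add states in Sat(ack) with some successor in Z. Z1 = {0, 1, 2, 4}; fixed.
Sat(E[ack U (ack ∧ ¬halt)]) = {0, 1, 2, 4}
3 ∉ Sat(E[ack U (ack ∧ ¬halt)]) = {0, 1, 2, 4}, so the formula does not hold at 3.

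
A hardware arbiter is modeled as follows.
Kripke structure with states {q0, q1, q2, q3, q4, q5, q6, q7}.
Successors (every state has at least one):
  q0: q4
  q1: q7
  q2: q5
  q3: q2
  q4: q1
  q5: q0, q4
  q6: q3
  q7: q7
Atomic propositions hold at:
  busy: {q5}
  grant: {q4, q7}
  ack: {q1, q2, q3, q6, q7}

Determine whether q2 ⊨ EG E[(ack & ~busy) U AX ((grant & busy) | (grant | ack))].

Sat(~busy) = {q0, q1, q2, q3, q4, q6, q7}
Sat(ack & ~busy) = {q1, q2, q3, q6, q7}
Sat(grant & busy) = ∅
Sat(grant | ack) = {q1, q2, q3, q4, q6, q7}
Sat((grant & busy) | (grant | ack)) = {q1, q2, q3, q4, q6, q7}
Sat(AX ((grant & busy) | (grant | ack))) = {s : every successor in {q1, q2, q3, q4, q6, q7}} = {q0, q1, q3, q4, q6, q7}
E[(ack & ~busy) U AX ((grant & busy) | (grant | ack))]: least fixpoint, start Z0 = Sat(AX ((grant & busy) | (grant | ack))) = {q0, q1, q3, q4, q6, q7}, add states in Sat(ack & ~busy) with some successor in Z. Already a fixed point.
Sat(E[(ack & ~busy) U AX ((grant & busy) | (grant | ack))]) = {q0, q1, q3, q4, q6, q7}
EG E[(ack & ~busy) U AX ((grant & busy) | (grant | ack))]: greatest fixpoint, start Z0 = {q0, q1, q3, q4, q6, q7}, keep only states in Sat with some successor in Z. Z1 = {q0, q1, q4, q6, q7}; Z2 = {q0, q1, q4, q7}; fixed.
Sat(EG E[(ack & ~busy) U AX ((grant & busy) | (grant | ack))]) = {q0, q1, q4, q7}
q2 ∉ Sat(EG E[(ack & ~busy) U AX ((grant & busy) | (grant | ack))]) = {q0, q1, q4, q7}, so the formula does not hold at q2.

No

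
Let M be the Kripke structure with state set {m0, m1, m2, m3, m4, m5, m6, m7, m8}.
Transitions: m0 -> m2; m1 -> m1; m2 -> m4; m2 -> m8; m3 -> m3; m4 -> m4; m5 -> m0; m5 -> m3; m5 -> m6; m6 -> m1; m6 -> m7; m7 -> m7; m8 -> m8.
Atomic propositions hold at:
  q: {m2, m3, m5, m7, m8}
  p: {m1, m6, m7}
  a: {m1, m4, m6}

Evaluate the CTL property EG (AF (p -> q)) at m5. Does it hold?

Sat(p -> q) = {m0, m2, m3, m4, m5, m7, m8}
AF (p -> q): least fixpoint, start Z0 = {m0, m2, m3, m4, m5, m7, m8}, add states with every successor in Z. Already a fixed point.
Sat(AF (p -> q)) = {m0, m2, m3, m4, m5, m7, m8}
EG (AF (p -> q)): greatest fixpoint, start Z0 = {m0, m2, m3, m4, m5, m7, m8}, keep only states in Sat with some successor in Z. Already a fixed point.
Sat(EG (AF (p -> q))) = {m0, m2, m3, m4, m5, m7, m8}
m5 ∈ Sat(EG (AF (p -> q))) = {m0, m2, m3, m4, m5, m7, m8}, so the formula holds at m5.

Yes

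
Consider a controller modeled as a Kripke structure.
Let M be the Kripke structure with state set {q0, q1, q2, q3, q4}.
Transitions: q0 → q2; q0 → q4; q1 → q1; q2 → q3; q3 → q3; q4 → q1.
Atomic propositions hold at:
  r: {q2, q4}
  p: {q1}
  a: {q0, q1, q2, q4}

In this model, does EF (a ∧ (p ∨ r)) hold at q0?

Sat(p ∨ r) = {q1, q2, q4}
Sat(a ∧ (p ∨ r)) = {q1, q2, q4}
EF (a ∧ (p ∨ r)): least fixpoint, start Z0 = {q1, q2, q4}, add states with some successor in Z. Z1 = {q0, q1, q2, q4}; fixed.
Sat(EF (a ∧ (p ∨ r))) = {q0, q1, q2, q4}
q0 ∈ Sat(EF (a ∧ (p ∨ r))) = {q0, q1, q2, q4}, so the formula holds at q0.

Yes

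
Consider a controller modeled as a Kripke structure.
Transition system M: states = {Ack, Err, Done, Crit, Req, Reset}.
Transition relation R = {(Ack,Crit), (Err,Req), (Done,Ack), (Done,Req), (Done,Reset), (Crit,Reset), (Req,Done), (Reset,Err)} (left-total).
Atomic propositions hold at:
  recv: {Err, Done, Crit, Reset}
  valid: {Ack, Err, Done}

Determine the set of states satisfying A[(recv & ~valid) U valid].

Sat(~valid) = {Crit, Req, Reset}
Sat(recv & ~valid) = {Crit, Reset}
A[(recv & ~valid) U valid]: least fixpoint, start Z0 = Sat(valid) = {Ack, Err, Done}, add states in Sat(recv & ~valid) with every successor in Z. Z1 = {Ack, Err, Done, Reset}; Z2 = {Ack, Err, Done, Crit, Reset}; fixed.
Sat(A[(recv & ~valid) U valid]) = {Ack, Err, Done, Crit, Reset}

{Ack, Err, Done, Crit, Reset}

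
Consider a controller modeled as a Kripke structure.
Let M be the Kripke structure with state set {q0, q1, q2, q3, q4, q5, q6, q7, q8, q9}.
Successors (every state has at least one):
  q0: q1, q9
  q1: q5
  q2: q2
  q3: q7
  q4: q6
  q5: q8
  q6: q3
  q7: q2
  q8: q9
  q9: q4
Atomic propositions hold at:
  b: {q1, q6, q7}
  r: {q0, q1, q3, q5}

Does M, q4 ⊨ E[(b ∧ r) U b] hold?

Sat(b ∧ r) = {q1}
E[(b ∧ r) U b]: least fixpoint, start Z0 = Sat(b) = {q1, q6, q7}, add states in Sat(b ∧ r) with some successor in Z. Already a fixed point.
Sat(E[(b ∧ r) U b]) = {q1, q6, q7}
q4 ∉ Sat(E[(b ∧ r) U b]) = {q1, q6, q7}, so the formula does not hold at q4.

No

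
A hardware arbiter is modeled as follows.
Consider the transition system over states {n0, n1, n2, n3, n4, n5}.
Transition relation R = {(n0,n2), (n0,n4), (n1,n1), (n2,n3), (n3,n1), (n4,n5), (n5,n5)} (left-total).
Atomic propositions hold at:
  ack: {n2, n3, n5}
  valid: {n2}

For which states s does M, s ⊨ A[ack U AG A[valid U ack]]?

A[valid U ack]: least fixpoint, start Z0 = Sat(ack) = {n2, n3, n5}, add states in Sat(valid) with every successor in Z. Already a fixed point.
Sat(A[valid U ack]) = {n2, n3, n5}
AG A[valid U ack]: greatest fixpoint, start Z0 = {n2, n3, n5}, keep only states in Sat with every successor in Z. Z1 = {n2, n5}; Z2 = {n5}; fixed.
Sat(AG A[valid U ack]) = {n5}
A[ack U AG A[valid U ack]]: least fixpoint, start Z0 = Sat(AG A[valid U ack]) = {n5}, add states in Sat(ack) with every successor in Z. Already a fixed point.
Sat(A[ack U AG A[valid U ack]]) = {n5}

{n5}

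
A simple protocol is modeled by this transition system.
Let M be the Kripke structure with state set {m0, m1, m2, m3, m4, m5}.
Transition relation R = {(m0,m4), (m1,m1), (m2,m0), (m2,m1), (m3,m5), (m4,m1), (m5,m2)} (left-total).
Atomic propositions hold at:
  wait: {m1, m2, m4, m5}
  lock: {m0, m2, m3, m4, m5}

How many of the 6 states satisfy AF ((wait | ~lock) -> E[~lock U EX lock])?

4

Sat(~lock) = {m1}
Sat(wait | ~lock) = {m1, m2, m4, m5}
Sat(EX lock) = {s : some successor in {m0, m2, m3, m4, m5}} = {m0, m2, m3, m5}
E[~lock U EX lock]: least fixpoint, start Z0 = Sat(EX lock) = {m0, m2, m3, m5}, add states in Sat(~lock) with some successor in Z. Already a fixed point.
Sat(E[~lock U EX lock]) = {m0, m2, m3, m5}
Sat((wait | ~lock) -> E[~lock U EX lock]) = {m0, m2, m3, m5}
AF ((wait | ~lock) -> E[~lock U EX lock]): least fixpoint, start Z0 = {m0, m2, m3, m5}, add states with every successor in Z. Already a fixed point.
Sat(AF ((wait | ~lock) -> E[~lock U EX lock])) = {m0, m2, m3, m5}
|Sat(AF ((wait | ~lock) -> E[~lock U EX lock]))| = |{m0, m2, m3, m5}| = 4.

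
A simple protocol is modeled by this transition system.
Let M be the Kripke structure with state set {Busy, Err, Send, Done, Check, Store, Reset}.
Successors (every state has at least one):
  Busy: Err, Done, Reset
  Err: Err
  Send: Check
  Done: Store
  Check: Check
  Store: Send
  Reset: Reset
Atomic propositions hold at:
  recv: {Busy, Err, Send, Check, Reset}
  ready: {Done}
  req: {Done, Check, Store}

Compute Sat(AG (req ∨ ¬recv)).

{Check}

Sat(¬recv) = {Done, Store}
Sat(req ∨ ¬recv) = {Done, Check, Store}
AG (req ∨ ¬recv): greatest fixpoint, start Z0 = {Done, Check, Store}, keep only states in Sat with every successor in Z. Z1 = {Done, Check}; Z2 = {Check}; fixed.
Sat(AG (req ∨ ¬recv)) = {Check}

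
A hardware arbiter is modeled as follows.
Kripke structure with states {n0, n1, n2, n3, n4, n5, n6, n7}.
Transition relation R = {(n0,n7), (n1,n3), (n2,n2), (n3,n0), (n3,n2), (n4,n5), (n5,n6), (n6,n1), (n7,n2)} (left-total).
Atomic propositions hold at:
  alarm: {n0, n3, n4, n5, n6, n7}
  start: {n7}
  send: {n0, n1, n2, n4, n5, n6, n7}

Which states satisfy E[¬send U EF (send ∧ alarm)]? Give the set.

{n0, n1, n3, n4, n5, n6, n7}

Sat(¬send) = {n3}
Sat(send ∧ alarm) = {n0, n4, n5, n6, n7}
EF (send ∧ alarm): least fixpoint, start Z0 = {n0, n4, n5, n6, n7}, add states with some successor in Z. Z1 = {n0, n3, n4, n5, n6, n7}; Z2 = {n0, n1, n3, n4, n5, n6, n7}; fixed.
Sat(EF (send ∧ alarm)) = {n0, n1, n3, n4, n5, n6, n7}
E[¬send U EF (send ∧ alarm)]: least fixpoint, start Z0 = Sat(EF (send ∧ alarm)) = {n0, n1, n3, n4, n5, n6, n7}, add states in Sat(¬send) with some successor in Z. Already a fixed point.
Sat(E[¬send U EF (send ∧ alarm)]) = {n0, n1, n3, n4, n5, n6, n7}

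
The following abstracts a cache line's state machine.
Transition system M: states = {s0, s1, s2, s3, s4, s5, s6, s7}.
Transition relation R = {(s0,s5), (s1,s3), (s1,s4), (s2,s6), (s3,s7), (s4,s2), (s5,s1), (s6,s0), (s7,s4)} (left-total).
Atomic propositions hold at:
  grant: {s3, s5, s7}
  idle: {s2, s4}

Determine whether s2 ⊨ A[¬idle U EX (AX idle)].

Sat(¬idle) = {s0, s1, s3, s5, s6, s7}
Sat(AX idle) = {s : every successor in {s2, s4}} = {s4, s7}
Sat(EX (AX idle)) = {s : some successor in {s4, s7}} = {s1, s3, s7}
A[¬idle U EX (AX idle)]: least fixpoint, start Z0 = Sat(EX (AX idle)) = {s1, s3, s7}, add states in Sat(¬idle) with every successor in Z. Z1 = {s1, s3, s5, s7}; Z2 = {s0, s1, s3, s5, s7}; Z3 = {s0, s1, s3, s5, s6, s7}; fixed.
Sat(A[¬idle U EX (AX idle)]) = {s0, s1, s3, s5, s6, s7}
s2 ∉ Sat(A[¬idle U EX (AX idle)]) = {s0, s1, s3, s5, s6, s7}, so the formula does not hold at s2.

No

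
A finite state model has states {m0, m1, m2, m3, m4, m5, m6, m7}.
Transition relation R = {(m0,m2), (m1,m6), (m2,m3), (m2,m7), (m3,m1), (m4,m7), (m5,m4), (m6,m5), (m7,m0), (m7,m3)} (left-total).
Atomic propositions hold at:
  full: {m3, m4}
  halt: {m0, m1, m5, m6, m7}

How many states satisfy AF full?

AF full: least fixpoint, start Z0 = {m3, m4}, add states with every successor in Z. Z1 = {m3, m4, m5}; Z2 = {m3, m4, m5, m6}; Z3 = {m1, m3, m4, m5, m6}; fixed.
Sat(AF full) = {m1, m3, m4, m5, m6}
|Sat(AF full)| = |{m1, m3, m4, m5, m6}| = 5.

5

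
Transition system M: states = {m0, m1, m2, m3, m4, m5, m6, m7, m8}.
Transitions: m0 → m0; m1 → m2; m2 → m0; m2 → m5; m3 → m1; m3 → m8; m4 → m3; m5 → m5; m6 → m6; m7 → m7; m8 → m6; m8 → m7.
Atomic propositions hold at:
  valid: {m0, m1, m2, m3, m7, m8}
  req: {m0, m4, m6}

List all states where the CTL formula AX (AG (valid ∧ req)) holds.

{m0}

Sat(valid ∧ req) = {m0}
AG (valid ∧ req): greatest fixpoint, start Z0 = {m0}, keep only states in Sat with every successor in Z. Already a fixed point.
Sat(AG (valid ∧ req)) = {m0}
Sat(AX (AG (valid ∧ req))) = {s : every successor in {m0}} = {m0}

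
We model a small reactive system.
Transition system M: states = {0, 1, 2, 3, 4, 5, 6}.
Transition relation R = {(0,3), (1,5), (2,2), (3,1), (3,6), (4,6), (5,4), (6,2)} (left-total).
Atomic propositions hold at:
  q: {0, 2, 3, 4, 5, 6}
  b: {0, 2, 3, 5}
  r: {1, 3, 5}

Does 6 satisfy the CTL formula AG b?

AG b: greatest fixpoint, start Z0 = {0, 2, 3, 5}, keep only states in Sat with every successor in Z. Z1 = {0, 2}; Z2 = {2}; fixed.
Sat(AG b) = {2}
6 ∉ Sat(AG b) = {2}, so the formula does not hold at 6.

No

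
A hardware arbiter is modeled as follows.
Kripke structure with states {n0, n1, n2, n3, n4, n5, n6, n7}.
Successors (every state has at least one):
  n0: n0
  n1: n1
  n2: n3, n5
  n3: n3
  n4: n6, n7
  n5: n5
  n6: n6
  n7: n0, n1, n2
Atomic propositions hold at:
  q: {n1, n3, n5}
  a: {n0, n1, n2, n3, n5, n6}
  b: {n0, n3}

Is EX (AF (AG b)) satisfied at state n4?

No

AG b: greatest fixpoint, start Z0 = {n0, n3}, keep only states in Sat with every successor in Z. Already a fixed point.
Sat(AG b) = {n0, n3}
AF (AG b): least fixpoint, start Z0 = {n0, n3}, add states with every successor in Z. Already a fixed point.
Sat(AF (AG b)) = {n0, n3}
Sat(EX (AF (AG b))) = {s : some successor in {n0, n3}} = {n0, n2, n3, n7}
n4 ∉ Sat(EX (AF (AG b))) = {n0, n2, n3, n7}, so the formula does not hold at n4.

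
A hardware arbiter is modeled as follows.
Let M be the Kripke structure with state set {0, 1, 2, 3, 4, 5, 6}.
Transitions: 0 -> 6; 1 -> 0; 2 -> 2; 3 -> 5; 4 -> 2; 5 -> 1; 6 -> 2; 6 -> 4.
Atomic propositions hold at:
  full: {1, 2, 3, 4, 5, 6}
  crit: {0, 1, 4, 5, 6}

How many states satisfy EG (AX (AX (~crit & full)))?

3

Sat(~crit) = {2, 3}
Sat(~crit & full) = {2, 3}
Sat(AX (~crit & full)) = {s : every successor in {2, 3}} = {2, 4}
Sat(AX (AX (~crit & full))) = {s : every successor in {2, 4}} = {2, 4, 6}
EG (AX (AX (~crit & full))): greatest fixpoint, start Z0 = {2, 4, 6}, keep only states in Sat with some successor in Z. Already a fixed point.
Sat(EG (AX (AX (~crit & full)))) = {2, 4, 6}
|Sat(EG (AX (AX (~crit & full))))| = |{2, 4, 6}| = 3.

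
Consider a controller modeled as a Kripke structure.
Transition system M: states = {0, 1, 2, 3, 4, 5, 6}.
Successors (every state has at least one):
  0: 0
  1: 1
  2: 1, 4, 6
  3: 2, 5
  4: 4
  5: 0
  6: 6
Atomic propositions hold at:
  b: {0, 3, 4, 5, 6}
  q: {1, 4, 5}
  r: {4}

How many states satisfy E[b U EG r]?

1

EG r: greatest fixpoint, start Z0 = {4}, keep only states in Sat with some successor in Z. Already a fixed point.
Sat(EG r) = {4}
E[b U EG r]: least fixpoint, start Z0 = Sat(EG r) = {4}, add states in Sat(b) with some successor in Z. Already a fixed point.
Sat(E[b U EG r]) = {4}
|Sat(E[b U EG r])| = |{4}| = 1.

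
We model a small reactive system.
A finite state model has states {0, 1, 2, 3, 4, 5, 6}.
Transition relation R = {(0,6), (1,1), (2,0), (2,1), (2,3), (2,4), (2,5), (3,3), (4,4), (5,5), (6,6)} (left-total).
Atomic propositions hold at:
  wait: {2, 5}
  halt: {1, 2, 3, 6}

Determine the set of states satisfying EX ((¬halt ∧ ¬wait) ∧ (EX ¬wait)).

{2, 4}

Sat(¬halt) = {0, 4, 5}
Sat(¬wait) = {0, 1, 3, 4, 6}
Sat(¬halt ∧ ¬wait) = {0, 4}
Sat(EX ¬wait) = {s : some successor in {0, 1, 3, 4, 6}} = {0, 1, 2, 3, 4, 6}
Sat((¬halt ∧ ¬wait) ∧ (EX ¬wait)) = {0, 4}
Sat(EX ((¬halt ∧ ¬wait) ∧ (EX ¬wait))) = {s : some successor in {0, 4}} = {2, 4}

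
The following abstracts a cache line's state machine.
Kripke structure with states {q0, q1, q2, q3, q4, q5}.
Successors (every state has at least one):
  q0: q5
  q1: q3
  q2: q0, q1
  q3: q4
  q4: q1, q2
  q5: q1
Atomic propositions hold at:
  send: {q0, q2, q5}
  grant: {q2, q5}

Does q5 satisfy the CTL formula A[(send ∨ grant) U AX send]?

Sat(send ∨ grant) = {q0, q2, q5}
Sat(AX send) = {s : every successor in {q0, q2, q5}} = {q0}
A[(send ∨ grant) U AX send]: least fixpoint, start Z0 = Sat(AX send) = {q0}, add states in Sat(send ∨ grant) with every successor in Z. Already a fixed point.
Sat(A[(send ∨ grant) U AX send]) = {q0}
q5 ∉ Sat(A[(send ∨ grant) U AX send]) = {q0}, so the formula does not hold at q5.

No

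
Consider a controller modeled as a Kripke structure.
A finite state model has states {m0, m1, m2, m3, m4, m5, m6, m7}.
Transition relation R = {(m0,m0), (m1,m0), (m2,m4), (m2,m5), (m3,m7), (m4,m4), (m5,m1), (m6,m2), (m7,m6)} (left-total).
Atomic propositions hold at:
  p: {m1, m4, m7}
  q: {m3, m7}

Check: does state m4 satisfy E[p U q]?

E[p U q]: least fixpoint, start Z0 = Sat(q) = {m3, m7}, add states in Sat(p) with some successor in Z. Already a fixed point.
Sat(E[p U q]) = {m3, m7}
m4 ∉ Sat(E[p U q]) = {m3, m7}, so the formula does not hold at m4.

No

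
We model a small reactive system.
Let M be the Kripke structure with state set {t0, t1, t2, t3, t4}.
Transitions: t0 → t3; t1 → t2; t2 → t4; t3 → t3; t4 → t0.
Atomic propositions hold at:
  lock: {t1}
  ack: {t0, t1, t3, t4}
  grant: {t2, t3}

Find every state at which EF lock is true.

EF lock: least fixpoint, start Z0 = {t1}, add states with some successor in Z. Already a fixed point.
Sat(EF lock) = {t1}

{t1}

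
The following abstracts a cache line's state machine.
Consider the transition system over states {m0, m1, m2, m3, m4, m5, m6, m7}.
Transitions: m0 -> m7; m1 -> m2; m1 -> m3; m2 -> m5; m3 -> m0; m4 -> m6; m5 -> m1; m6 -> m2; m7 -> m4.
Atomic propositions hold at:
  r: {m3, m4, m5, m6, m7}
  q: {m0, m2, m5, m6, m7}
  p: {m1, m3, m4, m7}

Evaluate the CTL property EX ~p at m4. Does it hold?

Sat(~p) = {m0, m2, m5, m6}
Sat(EX ~p) = {s : some successor in {m0, m2, m5, m6}} = {m1, m2, m3, m4, m6}
m4 ∈ Sat(EX ~p) = {m1, m2, m3, m4, m6}, so the formula holds at m4.

Yes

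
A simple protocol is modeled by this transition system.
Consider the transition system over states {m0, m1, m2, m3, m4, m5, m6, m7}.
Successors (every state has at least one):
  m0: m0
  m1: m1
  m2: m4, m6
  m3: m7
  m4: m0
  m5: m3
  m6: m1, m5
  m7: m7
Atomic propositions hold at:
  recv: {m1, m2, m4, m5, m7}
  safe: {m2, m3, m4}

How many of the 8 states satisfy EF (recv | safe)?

Sat(recv | safe) = {m1, m2, m3, m4, m5, m7}
EF (recv | safe): least fixpoint, start Z0 = {m1, m2, m3, m4, m5, m7}, add states with some successor in Z. Z1 = {m1, m2, m3, m4, m5, m6, m7}; fixed.
Sat(EF (recv | safe)) = {m1, m2, m3, m4, m5, m6, m7}
|Sat(EF (recv | safe))| = |{m1, m2, m3, m4, m5, m6, m7}| = 7.

7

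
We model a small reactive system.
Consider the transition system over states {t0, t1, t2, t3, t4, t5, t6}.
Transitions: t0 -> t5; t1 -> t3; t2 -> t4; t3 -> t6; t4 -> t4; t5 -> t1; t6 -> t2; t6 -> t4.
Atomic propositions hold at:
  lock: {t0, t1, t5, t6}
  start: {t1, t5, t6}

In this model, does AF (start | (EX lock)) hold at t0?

Yes

Sat(EX lock) = {s : some successor in {t0, t1, t5, t6}} = {t0, t3, t5}
Sat(start | (EX lock)) = {t0, t1, t3, t5, t6}
AF (start | (EX lock)): least fixpoint, start Z0 = {t0, t1, t3, t5, t6}, add states with every successor in Z. Already a fixed point.
Sat(AF (start | (EX lock))) = {t0, t1, t3, t5, t6}
t0 ∈ Sat(AF (start | (EX lock))) = {t0, t1, t3, t5, t6}, so the formula holds at t0.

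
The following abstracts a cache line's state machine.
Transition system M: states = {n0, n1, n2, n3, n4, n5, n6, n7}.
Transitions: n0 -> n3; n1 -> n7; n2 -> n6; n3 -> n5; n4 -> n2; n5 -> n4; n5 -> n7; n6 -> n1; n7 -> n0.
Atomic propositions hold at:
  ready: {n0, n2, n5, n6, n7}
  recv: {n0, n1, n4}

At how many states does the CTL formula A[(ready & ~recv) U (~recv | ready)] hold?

Sat(~recv) = {n2, n3, n5, n6, n7}
Sat(ready & ~recv) = {n2, n5, n6, n7}
Sat(~recv | ready) = {n0, n2, n3, n5, n6, n7}
A[(ready & ~recv) U (~recv | ready)]: least fixpoint, start Z0 = Sat((~recv | ready)) = {n0, n2, n3, n5, n6, n7}, add states in Sat(ready & ~recv) with every successor in Z. Already a fixed point.
Sat(A[(ready & ~recv) U (~recv | ready)]) = {n0, n2, n3, n5, n6, n7}
|Sat(A[(ready & ~recv) U (~recv | ready)])| = |{n0, n2, n3, n5, n6, n7}| = 6.

6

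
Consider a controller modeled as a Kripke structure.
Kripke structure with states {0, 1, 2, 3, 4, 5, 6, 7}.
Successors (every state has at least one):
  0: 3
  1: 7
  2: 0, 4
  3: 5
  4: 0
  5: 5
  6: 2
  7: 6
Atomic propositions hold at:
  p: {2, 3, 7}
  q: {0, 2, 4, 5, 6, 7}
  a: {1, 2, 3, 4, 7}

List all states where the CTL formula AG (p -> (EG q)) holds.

{5}

EG q: greatest fixpoint, start Z0 = {0, 2, 4, 5, 6, 7}, keep only states in Sat with some successor in Z. Z1 = {2, 4, 5, 6, 7}; Z2 = {2, 5, 6, 7}; Z3 = {5, 6, 7}; Z4 = {5, 7}; Z5 = {5}; fixed.
Sat(EG q) = {5}
Sat(p -> (EG q)) = {0, 1, 4, 5, 6}
AG (p -> (EG q)): greatest fixpoint, start Z0 = {0, 1, 4, 5, 6}, keep only states in Sat with every successor in Z. Z1 = {4, 5}; Z2 = {5}; fixed.
Sat(AG (p -> (EG q))) = {5}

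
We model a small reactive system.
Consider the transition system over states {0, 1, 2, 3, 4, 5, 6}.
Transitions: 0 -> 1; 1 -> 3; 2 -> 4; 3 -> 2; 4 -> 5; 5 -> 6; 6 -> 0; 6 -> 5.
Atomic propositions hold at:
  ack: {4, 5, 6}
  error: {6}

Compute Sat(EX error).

{5}

Sat(EX error) = {s : some successor in {6}} = {5}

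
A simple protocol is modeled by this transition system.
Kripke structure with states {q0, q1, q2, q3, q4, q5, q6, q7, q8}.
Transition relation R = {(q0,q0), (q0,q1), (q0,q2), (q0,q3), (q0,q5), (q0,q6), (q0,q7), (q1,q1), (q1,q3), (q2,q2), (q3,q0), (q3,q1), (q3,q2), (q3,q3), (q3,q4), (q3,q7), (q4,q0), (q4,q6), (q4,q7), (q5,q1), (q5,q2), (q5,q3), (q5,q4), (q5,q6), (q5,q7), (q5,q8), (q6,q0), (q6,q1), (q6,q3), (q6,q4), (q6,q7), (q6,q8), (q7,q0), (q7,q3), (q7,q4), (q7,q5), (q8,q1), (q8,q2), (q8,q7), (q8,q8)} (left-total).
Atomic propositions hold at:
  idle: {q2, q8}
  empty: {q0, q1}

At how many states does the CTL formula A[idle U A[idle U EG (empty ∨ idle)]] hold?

4

Sat(empty ∨ idle) = {q0, q1, q2, q8}
EG (empty ∨ idle): greatest fixpoint, start Z0 = {q0, q1, q2, q8}, keep only states in Sat with some successor in Z. Already a fixed point.
Sat(EG (empty ∨ idle)) = {q0, q1, q2, q8}
A[idle U EG (empty ∨ idle)]: least fixpoint, start Z0 = Sat(EG (empty ∨ idle)) = {q0, q1, q2, q8}, add states in Sat(idle) with every successor in Z. Already a fixed point.
Sat(A[idle U EG (empty ∨ idle)]) = {q0, q1, q2, q8}
A[idle U A[idle U EG (empty ∨ idle)]]: least fixpoint, start Z0 = Sat(A[idle U EG (empty ∨ idle)]) = {q0, q1, q2, q8}, add states in Sat(idle) with every successor in Z. Already a fixed point.
Sat(A[idle U A[idle U EG (empty ∨ idle)]]) = {q0, q1, q2, q8}
|Sat(A[idle U A[idle U EG (empty ∨ idle)]])| = |{q0, q1, q2, q8}| = 4.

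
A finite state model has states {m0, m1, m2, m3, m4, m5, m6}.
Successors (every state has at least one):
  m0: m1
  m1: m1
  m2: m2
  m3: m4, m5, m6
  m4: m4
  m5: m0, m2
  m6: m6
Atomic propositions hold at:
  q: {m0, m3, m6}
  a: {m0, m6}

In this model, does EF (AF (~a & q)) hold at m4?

No

Sat(~a) = {m1, m2, m3, m4, m5}
Sat(~a & q) = {m3}
AF (~a & q): least fixpoint, start Z0 = {m3}, add states with every successor in Z. Already a fixed point.
Sat(AF (~a & q)) = {m3}
EF (AF (~a & q)): least fixpoint, start Z0 = {m3}, add states with some successor in Z. Already a fixed point.
Sat(EF (AF (~a & q))) = {m3}
m4 ∉ Sat(EF (AF (~a & q))) = {m3}, so the formula does not hold at m4.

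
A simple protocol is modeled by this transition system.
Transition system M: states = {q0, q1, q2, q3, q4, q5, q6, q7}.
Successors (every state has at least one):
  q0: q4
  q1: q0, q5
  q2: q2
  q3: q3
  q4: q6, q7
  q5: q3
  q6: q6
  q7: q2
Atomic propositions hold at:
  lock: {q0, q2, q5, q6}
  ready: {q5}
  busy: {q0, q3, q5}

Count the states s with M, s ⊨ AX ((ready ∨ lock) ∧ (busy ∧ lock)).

1

Sat(ready ∨ lock) = {q0, q2, q5, q6}
Sat(busy ∧ lock) = {q0, q5}
Sat((ready ∨ lock) ∧ (busy ∧ lock)) = {q0, q5}
Sat(AX ((ready ∨ lock) ∧ (busy ∧ lock))) = {s : every successor in {q0, q5}} = {q1}
|Sat(AX ((ready ∨ lock) ∧ (busy ∧ lock)))| = |{q1}| = 1.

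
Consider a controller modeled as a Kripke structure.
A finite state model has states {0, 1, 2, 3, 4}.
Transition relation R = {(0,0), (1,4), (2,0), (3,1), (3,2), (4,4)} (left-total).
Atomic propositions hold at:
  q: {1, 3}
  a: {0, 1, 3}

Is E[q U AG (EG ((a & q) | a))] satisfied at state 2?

No

Sat(a & q) = {1, 3}
Sat((a & q) | a) = {0, 1, 3}
EG ((a & q) | a): greatest fixpoint, start Z0 = {0, 1, 3}, keep only states in Sat with some successor in Z. Z1 = {0, 3}; Z2 = {0}; fixed.
Sat(EG ((a & q) | a)) = {0}
AG (EG ((a & q) | a)): greatest fixpoint, start Z0 = {0}, keep only states in Sat with every successor in Z. Already a fixed point.
Sat(AG (EG ((a & q) | a))) = {0}
E[q U AG (EG ((a & q) | a))]: least fixpoint, start Z0 = Sat(AG (EG ((a & q) | a))) = {0}, add states in Sat(q) with some successor in Z. Already a fixed point.
Sat(E[q U AG (EG ((a & q) | a))]) = {0}
2 ∉ Sat(E[q U AG (EG ((a & q) | a))]) = {0}, so the formula does not hold at 2.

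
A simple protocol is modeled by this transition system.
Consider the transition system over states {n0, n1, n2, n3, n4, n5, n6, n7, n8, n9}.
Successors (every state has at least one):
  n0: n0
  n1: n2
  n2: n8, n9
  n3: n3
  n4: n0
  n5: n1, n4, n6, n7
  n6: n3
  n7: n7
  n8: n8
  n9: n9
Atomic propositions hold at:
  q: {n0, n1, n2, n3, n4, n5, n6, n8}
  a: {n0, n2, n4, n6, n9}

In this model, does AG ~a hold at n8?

Sat(~a) = {n1, n3, n5, n7, n8}
AG ~a: greatest fixpoint, start Z0 = {n1, n3, n5, n7, n8}, keep only states in Sat with every successor in Z. Z1 = {n3, n7, n8}; fixed.
Sat(AG ~a) = {n3, n7, n8}
n8 ∈ Sat(AG ~a) = {n3, n7, n8}, so the formula holds at n8.

Yes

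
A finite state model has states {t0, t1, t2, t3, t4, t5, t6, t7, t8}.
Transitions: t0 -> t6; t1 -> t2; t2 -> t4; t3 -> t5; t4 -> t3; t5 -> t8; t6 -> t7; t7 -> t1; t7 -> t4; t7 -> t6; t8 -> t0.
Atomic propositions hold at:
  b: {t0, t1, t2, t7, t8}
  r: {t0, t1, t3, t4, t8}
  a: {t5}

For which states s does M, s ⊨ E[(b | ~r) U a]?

Sat(~r) = {t2, t5, t6, t7}
Sat(b | ~r) = {t0, t1, t2, t5, t6, t7, t8}
E[(b | ~r) U a]: least fixpoint, start Z0 = Sat(a) = {t5}, add states in Sat(b | ~r) with some successor in Z. Already a fixed point.
Sat(E[(b | ~r) U a]) = {t5}

{t5}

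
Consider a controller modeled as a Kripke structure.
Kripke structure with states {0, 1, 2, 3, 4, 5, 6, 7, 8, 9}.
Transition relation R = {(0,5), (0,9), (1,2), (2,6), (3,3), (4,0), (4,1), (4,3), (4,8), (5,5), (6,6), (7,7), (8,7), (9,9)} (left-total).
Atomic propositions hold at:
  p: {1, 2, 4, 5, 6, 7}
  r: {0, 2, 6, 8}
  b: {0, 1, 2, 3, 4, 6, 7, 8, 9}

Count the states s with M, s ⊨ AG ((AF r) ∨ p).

6

AF r: least fixpoint, start Z0 = {0, 2, 6, 8}, add states with every successor in Z. Z1 = {0, 1, 2, 6, 8}; fixed.
Sat(AF r) = {0, 1, 2, 6, 8}
Sat((AF r) ∨ p) = {0, 1, 2, 4, 5, 6, 7, 8}
AG ((AF r) ∨ p): greatest fixpoint, start Z0 = {0, 1, 2, 4, 5, 6, 7, 8}, keep only states in Sat with every successor in Z. Z1 = {1, 2, 5, 6, 7, 8}; fixed.
Sat(AG ((AF r) ∨ p)) = {1, 2, 5, 6, 7, 8}
|Sat(AG ((AF r) ∨ p))| = |{1, 2, 5, 6, 7, 8}| = 6.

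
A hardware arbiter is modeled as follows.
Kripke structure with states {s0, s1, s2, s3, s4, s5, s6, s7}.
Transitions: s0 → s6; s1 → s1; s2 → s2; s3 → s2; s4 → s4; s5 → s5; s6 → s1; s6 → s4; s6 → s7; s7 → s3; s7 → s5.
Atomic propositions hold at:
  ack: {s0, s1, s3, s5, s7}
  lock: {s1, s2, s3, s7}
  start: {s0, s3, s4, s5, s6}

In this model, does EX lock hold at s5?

No

Sat(EX lock) = {s : some successor in {s1, s2, s3, s7}} = {s1, s2, s3, s6, s7}
s5 ∉ Sat(EX lock) = {s1, s2, s3, s6, s7}, so the formula does not hold at s5.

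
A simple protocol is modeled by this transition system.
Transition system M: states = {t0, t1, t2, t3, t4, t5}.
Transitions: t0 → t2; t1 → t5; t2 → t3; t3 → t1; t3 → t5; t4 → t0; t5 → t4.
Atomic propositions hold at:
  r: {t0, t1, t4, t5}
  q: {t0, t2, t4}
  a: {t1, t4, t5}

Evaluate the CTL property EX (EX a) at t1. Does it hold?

Yes

Sat(EX a) = {s : some successor in {t1, t4, t5}} = {t1, t3, t5}
Sat(EX (EX a)) = {s : some successor in {t1, t3, t5}} = {t1, t2, t3}
t1 ∈ Sat(EX (EX a)) = {t1, t2, t3}, so the formula holds at t1.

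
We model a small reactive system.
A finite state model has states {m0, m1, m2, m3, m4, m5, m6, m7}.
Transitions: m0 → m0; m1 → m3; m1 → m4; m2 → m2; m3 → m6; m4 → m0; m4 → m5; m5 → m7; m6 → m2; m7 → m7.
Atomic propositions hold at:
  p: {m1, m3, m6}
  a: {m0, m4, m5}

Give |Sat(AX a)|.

Sat(AX a) = {s : every successor in {m0, m4, m5}} = {m0, m4}
|Sat(AX a)| = |{m0, m4}| = 2.

2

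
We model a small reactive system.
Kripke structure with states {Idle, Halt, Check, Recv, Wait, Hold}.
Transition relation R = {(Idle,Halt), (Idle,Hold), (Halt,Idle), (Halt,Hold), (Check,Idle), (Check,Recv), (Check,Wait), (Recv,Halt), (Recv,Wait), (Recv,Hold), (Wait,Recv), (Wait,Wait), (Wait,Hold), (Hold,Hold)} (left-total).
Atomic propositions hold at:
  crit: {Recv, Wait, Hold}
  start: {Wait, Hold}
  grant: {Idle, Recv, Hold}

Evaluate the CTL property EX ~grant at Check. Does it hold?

Yes

Sat(~grant) = {Halt, Check, Wait}
Sat(EX ~grant) = {s : some successor in {Halt, Check, Wait}} = {Idle, Check, Recv, Wait}
Check ∈ Sat(EX ~grant) = {Idle, Check, Recv, Wait}, so the formula holds at Check.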